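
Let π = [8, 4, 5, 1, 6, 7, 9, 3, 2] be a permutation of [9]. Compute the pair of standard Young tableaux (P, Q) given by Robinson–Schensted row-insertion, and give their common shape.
P = [1, 2, 6, 7, 9] / [3, 5] / [4] / [8];  Q = [1, 3, 5, 6, 7] / [2, 8] / [4] / [9];  common shape = (5, 2, 1, 1)

Row-insert the values π_1, π_2, … into P one at a time, bumping the leftmost entry strictly greater than the inserted value down to the next row. The recording tableau Q records, in position (i, j), the step at which that cell was added to P.
  Insert 8 (step 1): P = [8];  Q = [1]
  Insert 4 (step 2): P = [4] / [8];  Q = [1] / [2]
  Insert 5 (step 3): P = [4, 5] / [8];  Q = [1, 3] / [2]
  Insert 1 (step 4): P = [1, 5] / [4] / [8];  Q = [1, 3] / [2] / [4]
  Insert 6 (step 5): P = [1, 5, 6] / [4] / [8];  Q = [1, 3, 5] / [2] / [4]
  Insert 7 (step 6): P = [1, 5, 6, 7] / [4] / [8];  Q = [1, 3, 5, 6] / [2] / [4]
  Insert 9 (step 7): P = [1, 5, 6, 7, 9] / [4] / [8];  Q = [1, 3, 5, 6, 7] / [2] / [4]
  Insert 3 (step 8): P = [1, 3, 6, 7, 9] / [4, 5] / [8];  Q = [1, 3, 5, 6, 7] / [2, 8] / [4]
  Insert 2 (step 9): P = [1, 2, 6, 7, 9] / [3, 5] / [4] / [8];  Q = [1, 3, 5, 6, 7] / [2, 8] / [4] / [9]
Final shape: (5, 2, 1, 1).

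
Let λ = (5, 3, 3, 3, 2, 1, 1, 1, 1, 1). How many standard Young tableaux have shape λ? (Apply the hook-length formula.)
# SYT of shape (5, 3, 3, 3, 2, 1, 1, 1, 1, 1) = 126977760

Hook-length formula: f^λ = n! / Π hook(c), product over all cells c of the Young diagram. For λ = (5, 3, 3, 3, 2, 1, 1, 1, 1, 1), n = 21 boxes. Hook lengths by row (left-to-right, top-to-bottom): [14, 8, 6, 2, 1]; [11, 5, 3]; [10, 4, 2]; [9, 3, 1]; [7, 1]; [5]; [4]; [3]; [2]; [1]. Product of hooks = 402361344000. So f^λ = 21! / 402361344000 = 51090942171709440000 / 402361344000 = 126977760.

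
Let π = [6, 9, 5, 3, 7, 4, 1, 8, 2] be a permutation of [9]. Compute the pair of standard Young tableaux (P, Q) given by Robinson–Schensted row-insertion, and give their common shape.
P = [1, 2, 8] / [3, 4] / [5, 7] / [6, 9];  Q = [1, 2, 8] / [3, 5] / [4, 6] / [7, 9];  common shape = (3, 2, 2, 2)

Row-insert the values π_1, π_2, … into P one at a time, bumping the leftmost entry strictly greater than the inserted value down to the next row. The recording tableau Q records, in position (i, j), the step at which that cell was added to P.
  Insert 6 (step 1): P = [6];  Q = [1]
  Insert 9 (step 2): P = [6, 9];  Q = [1, 2]
  Insert 5 (step 3): P = [5, 9] / [6];  Q = [1, 2] / [3]
  Insert 3 (step 4): P = [3, 9] / [5] / [6];  Q = [1, 2] / [3] / [4]
  Insert 7 (step 5): P = [3, 7] / [5, 9] / [6];  Q = [1, 2] / [3, 5] / [4]
  Insert 4 (step 6): P = [3, 4] / [5, 7] / [6, 9];  Q = [1, 2] / [3, 5] / [4, 6]
  Insert 1 (step 7): P = [1, 4] / [3, 7] / [5, 9] / [6];  Q = [1, 2] / [3, 5] / [4, 6] / [7]
  Insert 8 (step 8): P = [1, 4, 8] / [3, 7] / [5, 9] / [6];  Q = [1, 2, 8] / [3, 5] / [4, 6] / [7]
  Insert 2 (step 9): P = [1, 2, 8] / [3, 4] / [5, 7] / [6, 9];  Q = [1, 2, 8] / [3, 5] / [4, 6] / [7, 9]
Final shape: (3, 2, 2, 2).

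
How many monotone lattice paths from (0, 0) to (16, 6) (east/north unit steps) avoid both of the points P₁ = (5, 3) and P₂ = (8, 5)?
Number of paths = 47686

Inclusion–exclusion. Total paths: C(22, 16) = 74613. Through P₁: C(8, 5)·C(14, 11) = 20384. Through P₂: C(13, 8)·C(9, 8) = 11583. Since P₁ is strictly southwest of P₂, a monotone path through both must visit P₁ then P₂; paths through both = C(8, 5)·C(5, 3)·C(9, 8) = 5040. Avoid both = 74613 − 20384 − 11583 + 5040 = 47686.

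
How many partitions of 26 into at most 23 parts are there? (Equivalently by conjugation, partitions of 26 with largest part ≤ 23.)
p(26, parts ≤ 23) = 2432

Use the recurrence p(n, m) = p(n, m−1) + p(n−m, m): either the largest part is < m (count p(n, m−1)) or the largest part is exactly m (remove one copy of m, count p(n−m, m)). With p(0, ·) = 1 this gives p(26, parts ≤ 23) = 2432. (By conjugating Young diagrams, this also counts partitions of 26 into at most 23 parts.)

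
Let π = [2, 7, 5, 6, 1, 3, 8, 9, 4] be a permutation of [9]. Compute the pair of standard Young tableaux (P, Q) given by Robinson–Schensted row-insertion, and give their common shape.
P = [1, 3, 4, 8, 9] / [2, 5, 6] / [7];  Q = [1, 2, 4, 7, 8] / [3, 6, 9] / [5];  common shape = (5, 3, 1)

Row-insert the values π_1, π_2, … into P one at a time, bumping the leftmost entry strictly greater than the inserted value down to the next row. The recording tableau Q records, in position (i, j), the step at which that cell was added to P.
  Insert 2 (step 1): P = [2];  Q = [1]
  Insert 7 (step 2): P = [2, 7];  Q = [1, 2]
  Insert 5 (step 3): P = [2, 5] / [7];  Q = [1, 2] / [3]
  Insert 6 (step 4): P = [2, 5, 6] / [7];  Q = [1, 2, 4] / [3]
  Insert 1 (step 5): P = [1, 5, 6] / [2] / [7];  Q = [1, 2, 4] / [3] / [5]
  Insert 3 (step 6): P = [1, 3, 6] / [2, 5] / [7];  Q = [1, 2, 4] / [3, 6] / [5]
  Insert 8 (step 7): P = [1, 3, 6, 8] / [2, 5] / [7];  Q = [1, 2, 4, 7] / [3, 6] / [5]
  Insert 9 (step 8): P = [1, 3, 6, 8, 9] / [2, 5] / [7];  Q = [1, 2, 4, 7, 8] / [3, 6] / [5]
  Insert 4 (step 9): P = [1, 3, 4, 8, 9] / [2, 5, 6] / [7];  Q = [1, 2, 4, 7, 8] / [3, 6, 9] / [5]
Final shape: (5, 3, 1).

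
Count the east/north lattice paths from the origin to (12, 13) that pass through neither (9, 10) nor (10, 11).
Number of paths = 2344980

Inclusion–exclusion. Total paths: C(25, 12) = 5200300. Through P₁: C(19, 9)·C(6, 3) = 1847560. Through P₂: C(21, 10)·C(4, 2) = 2116296. Since P₁ is strictly southwest of P₂, a monotone path through both must visit P₁ then P₂; paths through both = C(19, 9)·C(2, 1)·C(4, 2) = 1108536. Avoid both = 5200300 − 1847560 − 2116296 + 1108536 = 2344980.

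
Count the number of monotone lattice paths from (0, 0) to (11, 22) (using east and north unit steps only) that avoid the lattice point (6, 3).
Number of paths = 189966384

Total paths from (0, 0) to (11, 22): C(33, 11) = 193536720. Paths through (6, 3): (paths (0, 0) → (6, 3)) × (paths (6, 3) → (11, 22)) = C(9, 6) · C(24, 5) = 84 · 42504 = 3570336. Avoidance count = 193536720 − 3570336 = 189966384.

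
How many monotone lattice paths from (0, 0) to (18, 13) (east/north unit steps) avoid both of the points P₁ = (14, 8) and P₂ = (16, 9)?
Number of paths = 149707080

Inclusion–exclusion. Total paths: C(31, 18) = 206253075. Through P₁: C(22, 14)·C(9, 4) = 40291020. Through P₂: C(25, 16)·C(6, 2) = 30644625. Since P₁ is strictly southwest of P₂, a monotone path through both must visit P₁ then P₂; paths through both = C(22, 14)·C(3, 2)·C(6, 2) = 14389650. Avoid both = 206253075 − 40291020 − 30644625 + 14389650 = 149707080.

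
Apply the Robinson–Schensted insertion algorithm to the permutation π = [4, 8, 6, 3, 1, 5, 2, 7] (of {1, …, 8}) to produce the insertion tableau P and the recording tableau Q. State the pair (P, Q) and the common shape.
P = [1, 2, 7] / [3, 5] / [4, 6] / [8];  Q = [1, 2, 8] / [3, 6] / [4, 7] / [5];  common shape = (3, 2, 2, 1)

Row-insert the values π_1, π_2, … into P one at a time, bumping the leftmost entry strictly greater than the inserted value down to the next row. The recording tableau Q records, in position (i, j), the step at which that cell was added to P.
  Insert 4 (step 1): P = [4];  Q = [1]
  Insert 8 (step 2): P = [4, 8];  Q = [1, 2]
  Insert 6 (step 3): P = [4, 6] / [8];  Q = [1, 2] / [3]
  Insert 3 (step 4): P = [3, 6] / [4] / [8];  Q = [1, 2] / [3] / [4]
  Insert 1 (step 5): P = [1, 6] / [3] / [4] / [8];  Q = [1, 2] / [3] / [4] / [5]
  Insert 5 (step 6): P = [1, 5] / [3, 6] / [4] / [8];  Q = [1, 2] / [3, 6] / [4] / [5]
  Insert 2 (step 7): P = [1, 2] / [3, 5] / [4, 6] / [8];  Q = [1, 2] / [3, 6] / [4, 7] / [5]
  Insert 7 (step 8): P = [1, 2, 7] / [3, 5] / [4, 6] / [8];  Q = [1, 2, 8] / [3, 6] / [4, 7] / [5]
Final shape: (3, 2, 2, 1).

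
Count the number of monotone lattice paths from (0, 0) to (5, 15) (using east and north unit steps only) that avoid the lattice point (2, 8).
Number of paths = 10104

Total paths from (0, 0) to (5, 15): C(20, 5) = 15504. Paths through (2, 8): (paths (0, 0) → (2, 8)) × (paths (2, 8) → (5, 15)) = C(10, 2) · C(10, 3) = 45 · 120 = 5400. Avoidance count = 15504 − 5400 = 10104.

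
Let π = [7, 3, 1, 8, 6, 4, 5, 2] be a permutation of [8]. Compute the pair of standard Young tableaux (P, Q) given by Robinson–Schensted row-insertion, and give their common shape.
P = [1, 2, 5] / [3, 4] / [6, 8] / [7];  Q = [1, 4, 7] / [2, 5] / [3, 6] / [8];  common shape = (3, 2, 2, 1)

Row-insert the values π_1, π_2, … into P one at a time, bumping the leftmost entry strictly greater than the inserted value down to the next row. The recording tableau Q records, in position (i, j), the step at which that cell was added to P.
  Insert 7 (step 1): P = [7];  Q = [1]
  Insert 3 (step 2): P = [3] / [7];  Q = [1] / [2]
  Insert 1 (step 3): P = [1] / [3] / [7];  Q = [1] / [2] / [3]
  Insert 8 (step 4): P = [1, 8] / [3] / [7];  Q = [1, 4] / [2] / [3]
  Insert 6 (step 5): P = [1, 6] / [3, 8] / [7];  Q = [1, 4] / [2, 5] / [3]
  Insert 4 (step 6): P = [1, 4] / [3, 6] / [7, 8];  Q = [1, 4] / [2, 5] / [3, 6]
  Insert 5 (step 7): P = [1, 4, 5] / [3, 6] / [7, 8];  Q = [1, 4, 7] / [2, 5] / [3, 6]
  Insert 2 (step 8): P = [1, 2, 5] / [3, 4] / [6, 8] / [7];  Q = [1, 4, 7] / [2, 5] / [3, 6] / [8]
Final shape: (3, 2, 2, 1).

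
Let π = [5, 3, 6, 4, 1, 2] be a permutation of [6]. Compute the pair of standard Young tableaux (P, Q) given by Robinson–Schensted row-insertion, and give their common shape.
P = [1, 2] / [3, 4] / [5, 6];  Q = [1, 3] / [2, 4] / [5, 6];  common shape = (2, 2, 2)

Row-insert the values π_1, π_2, … into P one at a time, bumping the leftmost entry strictly greater than the inserted value down to the next row. The recording tableau Q records, in position (i, j), the step at which that cell was added to P.
  Insert 5 (step 1): P = [5];  Q = [1]
  Insert 3 (step 2): P = [3] / [5];  Q = [1] / [2]
  Insert 6 (step 3): P = [3, 6] / [5];  Q = [1, 3] / [2]
  Insert 4 (step 4): P = [3, 4] / [5, 6];  Q = [1, 3] / [2, 4]
  Insert 1 (step 5): P = [1, 4] / [3, 6] / [5];  Q = [1, 3] / [2, 4] / [5]
  Insert 2 (step 6): P = [1, 2] / [3, 4] / [5, 6];  Q = [1, 3] / [2, 4] / [5, 6]
Final shape: (2, 2, 2).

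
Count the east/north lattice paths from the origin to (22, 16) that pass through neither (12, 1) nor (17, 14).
Number of paths = 16630986589

Inclusion–exclusion. Total paths: C(38, 22) = 22239974430. Through P₁: C(13, 12)·C(25, 10) = 42493880. Through P₂: C(31, 17)·C(7, 5) = 5568833025. Since P₁ is strictly southwest of P₂, a monotone path through both must visit P₁ then P₂; paths through both = C(13, 12)·C(18, 5)·C(7, 5) = 2339064. Avoid both = 22239974430 − 42493880 − 5568833025 + 2339064 = 16630986589.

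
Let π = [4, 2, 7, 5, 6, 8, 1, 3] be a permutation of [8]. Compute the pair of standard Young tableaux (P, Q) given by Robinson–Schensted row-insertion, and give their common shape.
P = [1, 3, 6, 8] / [2, 5] / [4, 7];  Q = [1, 3, 5, 6] / [2, 4] / [7, 8];  common shape = (4, 2, 2)

Row-insert the values π_1, π_2, … into P one at a time, bumping the leftmost entry strictly greater than the inserted value down to the next row. The recording tableau Q records, in position (i, j), the step at which that cell was added to P.
  Insert 4 (step 1): P = [4];  Q = [1]
  Insert 2 (step 2): P = [2] / [4];  Q = [1] / [2]
  Insert 7 (step 3): P = [2, 7] / [4];  Q = [1, 3] / [2]
  Insert 5 (step 4): P = [2, 5] / [4, 7];  Q = [1, 3] / [2, 4]
  Insert 6 (step 5): P = [2, 5, 6] / [4, 7];  Q = [1, 3, 5] / [2, 4]
  Insert 8 (step 6): P = [2, 5, 6, 8] / [4, 7];  Q = [1, 3, 5, 6] / [2, 4]
  Insert 1 (step 7): P = [1, 5, 6, 8] / [2, 7] / [4];  Q = [1, 3, 5, 6] / [2, 4] / [7]
  Insert 3 (step 8): P = [1, 3, 6, 8] / [2, 5] / [4, 7];  Q = [1, 3, 5, 6] / [2, 4] / [7, 8]
Final shape: (4, 2, 2).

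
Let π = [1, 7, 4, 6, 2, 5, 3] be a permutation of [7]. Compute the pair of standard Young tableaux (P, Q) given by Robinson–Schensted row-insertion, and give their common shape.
P = [1, 2, 3] / [4, 5] / [6] / [7];  Q = [1, 2, 4] / [3, 6] / [5] / [7];  common shape = (3, 2, 1, 1)

Row-insert the values π_1, π_2, … into P one at a time, bumping the leftmost entry strictly greater than the inserted value down to the next row. The recording tableau Q records, in position (i, j), the step at which that cell was added to P.
  Insert 1 (step 1): P = [1];  Q = [1]
  Insert 7 (step 2): P = [1, 7];  Q = [1, 2]
  Insert 4 (step 3): P = [1, 4] / [7];  Q = [1, 2] / [3]
  Insert 6 (step 4): P = [1, 4, 6] / [7];  Q = [1, 2, 4] / [3]
  Insert 2 (step 5): P = [1, 2, 6] / [4] / [7];  Q = [1, 2, 4] / [3] / [5]
  Insert 5 (step 6): P = [1, 2, 5] / [4, 6] / [7];  Q = [1, 2, 4] / [3, 6] / [5]
  Insert 3 (step 7): P = [1, 2, 3] / [4, 5] / [6] / [7];  Q = [1, 2, 4] / [3, 6] / [5] / [7]
Final shape: (3, 2, 1, 1).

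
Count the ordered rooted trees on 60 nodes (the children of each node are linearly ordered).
C_59 = 405944995127576985730643443367112

These ordered rooted trees are counted by the Catalan number C_n = (1/(n + 1)) · C(2n, n). For n = 59: C_59 = (1/60) · C(118, 59) = 24356699707654619143838606602026720/60 = 405944995127576985730643443367112.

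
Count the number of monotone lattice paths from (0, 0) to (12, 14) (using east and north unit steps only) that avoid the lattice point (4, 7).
Number of paths = 7534150

Total paths from (0, 0) to (12, 14): C(26, 12) = 9657700. Paths through (4, 7): (paths (0, 0) → (4, 7)) × (paths (4, 7) → (12, 14)) = C(11, 4) · C(15, 8) = 330 · 6435 = 2123550. Avoidance count = 9657700 − 2123550 = 7534150.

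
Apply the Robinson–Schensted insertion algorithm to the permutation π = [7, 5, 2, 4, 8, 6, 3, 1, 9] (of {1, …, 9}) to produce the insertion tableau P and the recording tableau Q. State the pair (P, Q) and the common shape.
P = [1, 3, 6, 9] / [2, 8] / [4] / [5] / [7];  Q = [1, 4, 5, 9] / [2, 6] / [3] / [7] / [8];  common shape = (4, 2, 1, 1, 1)

Row-insert the values π_1, π_2, … into P one at a time, bumping the leftmost entry strictly greater than the inserted value down to the next row. The recording tableau Q records, in position (i, j), the step at which that cell was added to P.
  Insert 7 (step 1): P = [7];  Q = [1]
  Insert 5 (step 2): P = [5] / [7];  Q = [1] / [2]
  Insert 2 (step 3): P = [2] / [5] / [7];  Q = [1] / [2] / [3]
  Insert 4 (step 4): P = [2, 4] / [5] / [7];  Q = [1, 4] / [2] / [3]
  Insert 8 (step 5): P = [2, 4, 8] / [5] / [7];  Q = [1, 4, 5] / [2] / [3]
  Insert 6 (step 6): P = [2, 4, 6] / [5, 8] / [7];  Q = [1, 4, 5] / [2, 6] / [3]
  Insert 3 (step 7): P = [2, 3, 6] / [4, 8] / [5] / [7];  Q = [1, 4, 5] / [2, 6] / [3] / [7]
  Insert 1 (step 8): P = [1, 3, 6] / [2, 8] / [4] / [5] / [7];  Q = [1, 4, 5] / [2, 6] / [3] / [7] / [8]
  Insert 9 (step 9): P = [1, 3, 6, 9] / [2, 8] / [4] / [5] / [7];  Q = [1, 4, 5, 9] / [2, 6] / [3] / [7] / [8]
Final shape: (4, 2, 1, 1, 1).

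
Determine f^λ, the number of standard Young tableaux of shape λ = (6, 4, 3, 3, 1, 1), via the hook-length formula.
# SYT of shape (6, 4, 3, 3, 1, 1) = 11277630

Hook-length formula: f^λ = n! / Π hook(c), product over all cells c of the Young diagram. For λ = (6, 4, 3, 3, 1, 1), n = 18 boxes. Hook lengths by row (left-to-right, top-to-bottom): [11, 8, 7, 4, 2, 1]; [8, 5, 4, 1]; [6, 3, 2]; [5, 2, 1]; [2]; [1]. Product of hooks = 567705600. So f^λ = 18! / 567705600 = 6402373705728000 / 567705600 = 11277630.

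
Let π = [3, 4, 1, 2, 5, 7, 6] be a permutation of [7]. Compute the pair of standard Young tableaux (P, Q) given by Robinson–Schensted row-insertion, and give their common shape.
P = [1, 2, 5, 6] / [3, 4, 7];  Q = [1, 2, 5, 6] / [3, 4, 7];  common shape = (4, 3)

Row-insert the values π_1, π_2, … into P one at a time, bumping the leftmost entry strictly greater than the inserted value down to the next row. The recording tableau Q records, in position (i, j), the step at which that cell was added to P.
  Insert 3 (step 1): P = [3];  Q = [1]
  Insert 4 (step 2): P = [3, 4];  Q = [1, 2]
  Insert 1 (step 3): P = [1, 4] / [3];  Q = [1, 2] / [3]
  Insert 2 (step 4): P = [1, 2] / [3, 4];  Q = [1, 2] / [3, 4]
  Insert 5 (step 5): P = [1, 2, 5] / [3, 4];  Q = [1, 2, 5] / [3, 4]
  Insert 7 (step 6): P = [1, 2, 5, 7] / [3, 4];  Q = [1, 2, 5, 6] / [3, 4]
  Insert 6 (step 7): P = [1, 2, 5, 6] / [3, 4, 7];  Q = [1, 2, 5, 6] / [3, 4, 7]
Final shape: (4, 3).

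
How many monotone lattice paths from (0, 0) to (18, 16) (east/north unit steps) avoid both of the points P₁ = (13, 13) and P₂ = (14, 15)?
Number of paths = 1389743030

Inclusion–exclusion. Total paths: C(34, 18) = 2203961430. Through P₁: C(26, 13)·C(8, 5) = 582433600. Through P₂: C(29, 14)·C(5, 4) = 387793800. Since P₁ is strictly southwest of P₂, a monotone path through both must visit P₁ then P₂; paths through both = C(26, 13)·C(3, 1)·C(5, 4) = 156009000. Avoid both = 2203961430 − 582433600 − 387793800 + 156009000 = 1389743030.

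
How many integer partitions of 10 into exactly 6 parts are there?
p(10, 6 parts) = 5

Partitions of n into exactly k parts ↔ partitions of n − k into at most k parts (subtract 1 from each part). For n = 10, k = 6, the partitions are: 5+1+1+1+1+1, 4+2+1+1+1+1, 3+3+1+1+1+1, 3+2+2+1+1+1, 2+2+2+2+1+1. Count = 5.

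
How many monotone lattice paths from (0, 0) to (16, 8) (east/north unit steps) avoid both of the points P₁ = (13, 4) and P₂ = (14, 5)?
Number of paths = 583491

Inclusion–exclusion. Total paths: C(24, 16) = 735471. Through P₁: C(17, 13)·C(7, 3) = 83300. Through P₂: C(19, 14)·C(5, 2) = 116280. Since P₁ is strictly southwest of P₂, a monotone path through both must visit P₁ then P₂; paths through both = C(17, 13)·C(2, 1)·C(5, 2) = 47600. Avoid both = 735471 − 83300 − 116280 + 47600 = 583491.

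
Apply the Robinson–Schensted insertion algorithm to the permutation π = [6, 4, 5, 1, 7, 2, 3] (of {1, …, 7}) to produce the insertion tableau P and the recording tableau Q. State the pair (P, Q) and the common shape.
P = [1, 2, 3] / [4, 5, 7] / [6];  Q = [1, 3, 5] / [2, 6, 7] / [4];  common shape = (3, 3, 1)

Row-insert the values π_1, π_2, … into P one at a time, bumping the leftmost entry strictly greater than the inserted value down to the next row. The recording tableau Q records, in position (i, j), the step at which that cell was added to P.
  Insert 6 (step 1): P = [6];  Q = [1]
  Insert 4 (step 2): P = [4] / [6];  Q = [1] / [2]
  Insert 5 (step 3): P = [4, 5] / [6];  Q = [1, 3] / [2]
  Insert 1 (step 4): P = [1, 5] / [4] / [6];  Q = [1, 3] / [2] / [4]
  Insert 7 (step 5): P = [1, 5, 7] / [4] / [6];  Q = [1, 3, 5] / [2] / [4]
  Insert 2 (step 6): P = [1, 2, 7] / [4, 5] / [6];  Q = [1, 3, 5] / [2, 6] / [4]
  Insert 3 (step 7): P = [1, 2, 3] / [4, 5, 7] / [6];  Q = [1, 3, 5] / [2, 6, 7] / [4]
Final shape: (3, 3, 1).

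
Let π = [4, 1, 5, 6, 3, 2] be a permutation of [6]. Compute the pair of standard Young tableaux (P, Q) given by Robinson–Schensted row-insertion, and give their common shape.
P = [1, 2, 6] / [3, 5] / [4];  Q = [1, 3, 4] / [2, 5] / [6];  common shape = (3, 2, 1)

Row-insert the values π_1, π_2, … into P one at a time, bumping the leftmost entry strictly greater than the inserted value down to the next row. The recording tableau Q records, in position (i, j), the step at which that cell was added to P.
  Insert 4 (step 1): P = [4];  Q = [1]
  Insert 1 (step 2): P = [1] / [4];  Q = [1] / [2]
  Insert 5 (step 3): P = [1, 5] / [4];  Q = [1, 3] / [2]
  Insert 6 (step 4): P = [1, 5, 6] / [4];  Q = [1, 3, 4] / [2]
  Insert 3 (step 5): P = [1, 3, 6] / [4, 5];  Q = [1, 3, 4] / [2, 5]
  Insert 2 (step 6): P = [1, 2, 6] / [3, 5] / [4];  Q = [1, 3, 4] / [2, 5] / [6]
Final shape: (3, 2, 1).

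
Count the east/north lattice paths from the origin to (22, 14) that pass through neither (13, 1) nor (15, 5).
Number of paths = 3614369960

Inclusion–exclusion. Total paths: C(36, 22) = 3796297200. Through P₁: C(14, 13)·C(22, 9) = 6963880. Through P₂: C(20, 15)·C(16, 7) = 177365760. Since P₁ is strictly southwest of P₂, a monotone path through both must visit P₁ then P₂; paths through both = C(14, 13)·C(6, 2)·C(16, 7) = 2402400. Avoid both = 3796297200 − 6963880 − 177365760 + 2402400 = 3614369960.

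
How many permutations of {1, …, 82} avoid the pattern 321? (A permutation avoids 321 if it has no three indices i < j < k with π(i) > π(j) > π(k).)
C_82 = 17526585015616776834735140517915655636396234280

These 321-avoiding permutations are counted by the Catalan number C_n = (1/(n + 1)) · C(2n, n). For n = 82: C_82 = (1/83) · C(164, 82) = 1454706556296192477283016662986999417820887445240/83 = 17526585015616776834735140517915655636396234280.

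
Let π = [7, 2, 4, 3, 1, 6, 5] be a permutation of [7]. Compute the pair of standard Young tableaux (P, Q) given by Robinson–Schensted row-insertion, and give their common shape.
P = [1, 3, 5] / [2, 6] / [4] / [7];  Q = [1, 3, 6] / [2, 7] / [4] / [5];  common shape = (3, 2, 1, 1)

Row-insert the values π_1, π_2, … into P one at a time, bumping the leftmost entry strictly greater than the inserted value down to the next row. The recording tableau Q records, in position (i, j), the step at which that cell was added to P.
  Insert 7 (step 1): P = [7];  Q = [1]
  Insert 2 (step 2): P = [2] / [7];  Q = [1] / [2]
  Insert 4 (step 3): P = [2, 4] / [7];  Q = [1, 3] / [2]
  Insert 3 (step 4): P = [2, 3] / [4] / [7];  Q = [1, 3] / [2] / [4]
  Insert 1 (step 5): P = [1, 3] / [2] / [4] / [7];  Q = [1, 3] / [2] / [4] / [5]
  Insert 6 (step 6): P = [1, 3, 6] / [2] / [4] / [7];  Q = [1, 3, 6] / [2] / [4] / [5]
  Insert 5 (step 7): P = [1, 3, 5] / [2, 6] / [4] / [7];  Q = [1, 3, 6] / [2, 7] / [4] / [5]
Final shape: (3, 2, 1, 1).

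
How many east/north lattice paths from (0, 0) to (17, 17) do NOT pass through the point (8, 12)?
Number of paths = 2081414280

Total paths from (0, 0) to (17, 17): C(34, 17) = 2333606220. Paths through (8, 12): (paths (0, 0) → (8, 12)) × (paths (8, 12) → (17, 17)) = C(20, 8) · C(14, 9) = 125970 · 2002 = 252191940. Avoidance count = 2333606220 − 252191940 = 2081414280.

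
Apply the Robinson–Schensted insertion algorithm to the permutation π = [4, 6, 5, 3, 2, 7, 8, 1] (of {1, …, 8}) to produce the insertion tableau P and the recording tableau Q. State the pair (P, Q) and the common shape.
P = [1, 5, 7, 8] / [2] / [3] / [4] / [6];  Q = [1, 2, 6, 7] / [3] / [4] / [5] / [8];  common shape = (4, 1, 1, 1, 1)

Row-insert the values π_1, π_2, … into P one at a time, bumping the leftmost entry strictly greater than the inserted value down to the next row. The recording tableau Q records, in position (i, j), the step at which that cell was added to P.
  Insert 4 (step 1): P = [4];  Q = [1]
  Insert 6 (step 2): P = [4, 6];  Q = [1, 2]
  Insert 5 (step 3): P = [4, 5] / [6];  Q = [1, 2] / [3]
  Insert 3 (step 4): P = [3, 5] / [4] / [6];  Q = [1, 2] / [3] / [4]
  Insert 2 (step 5): P = [2, 5] / [3] / [4] / [6];  Q = [1, 2] / [3] / [4] / [5]
  Insert 7 (step 6): P = [2, 5, 7] / [3] / [4] / [6];  Q = [1, 2, 6] / [3] / [4] / [5]
  Insert 8 (step 7): P = [2, 5, 7, 8] / [3] / [4] / [6];  Q = [1, 2, 6, 7] / [3] / [4] / [5]
  Insert 1 (step 8): P = [1, 5, 7, 8] / [2] / [3] / [4] / [6];  Q = [1, 2, 6, 7] / [3] / [4] / [5] / [8]
Final shape: (4, 1, 1, 1, 1).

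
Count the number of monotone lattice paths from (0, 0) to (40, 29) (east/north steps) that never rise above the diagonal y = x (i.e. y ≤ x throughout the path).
Number of paths = 6942573665829847584

By the reflection principle (André's argument), the number of monotone paths to (40, 29) with n ≤ m that never go above y = x is C(69, 40) − C(69, 41) = 23720460024918645912 − 16777886359088798328 = 6942573665829847584.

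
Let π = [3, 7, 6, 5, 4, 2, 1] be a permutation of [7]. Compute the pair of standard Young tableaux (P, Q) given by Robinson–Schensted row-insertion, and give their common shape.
P = [1, 4] / [2] / [3] / [5] / [6] / [7];  Q = [1, 2] / [3] / [4] / [5] / [6] / [7];  common shape = (2, 1, 1, 1, 1, 1)

Row-insert the values π_1, π_2, … into P one at a time, bumping the leftmost entry strictly greater than the inserted value down to the next row. The recording tableau Q records, in position (i, j), the step at which that cell was added to P.
  Insert 3 (step 1): P = [3];  Q = [1]
  Insert 7 (step 2): P = [3, 7];  Q = [1, 2]
  Insert 6 (step 3): P = [3, 6] / [7];  Q = [1, 2] / [3]
  Insert 5 (step 4): P = [3, 5] / [6] / [7];  Q = [1, 2] / [3] / [4]
  Insert 4 (step 5): P = [3, 4] / [5] / [6] / [7];  Q = [1, 2] / [3] / [4] / [5]
  Insert 2 (step 6): P = [2, 4] / [3] / [5] / [6] / [7];  Q = [1, 2] / [3] / [4] / [5] / [6]
  Insert 1 (step 7): P = [1, 4] / [2] / [3] / [5] / [6] / [7];  Q = [1, 2] / [3] / [4] / [5] / [6] / [7]
Final shape: (2, 1, 1, 1, 1, 1).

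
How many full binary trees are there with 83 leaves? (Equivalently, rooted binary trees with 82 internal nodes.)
C_82 = 17526585015616776834735140517915655636396234280

These full binary trees are counted by the Catalan number C_n = (1/(n + 1)) · C(2n, n). For n = 82: C_82 = (1/83) · C(164, 82) = 1454706556296192477283016662986999417820887445240/83 = 17526585015616776834735140517915655636396234280.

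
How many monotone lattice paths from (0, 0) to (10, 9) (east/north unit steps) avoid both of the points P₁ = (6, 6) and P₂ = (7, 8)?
Number of paths = 45386

Inclusion–exclusion. Total paths: C(19, 10) = 92378. Through P₁: C(12, 6)·C(7, 4) = 32340. Through P₂: C(15, 7)·C(4, 3) = 25740. Since P₁ is strictly southwest of P₂, a monotone path through both must visit P₁ then P₂; paths through both = C(12, 6)·C(3, 1)·C(4, 3) = 11088. Avoid both = 92378 − 32340 − 25740 + 11088 = 45386.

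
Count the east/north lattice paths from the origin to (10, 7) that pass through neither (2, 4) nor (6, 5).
Number of paths = 11168

Inclusion–exclusion. Total paths: C(17, 10) = 19448. Through P₁: C(6, 2)·C(11, 8) = 2475. Through P₂: C(11, 6)·C(6, 4) = 6930. Since P₁ is strictly southwest of P₂, a monotone path through both must visit P₁ then P₂; paths through both = C(6, 2)·C(5, 4)·C(6, 4) = 1125. Avoid both = 19448 − 2475 − 6930 + 1125 = 11168.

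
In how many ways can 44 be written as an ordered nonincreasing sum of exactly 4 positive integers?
p(44, 4 parts) = 632

Partitions of n into exactly k parts are in bijection with partitions of n − k into at most k parts (subtract 1 from each part). So p(44, exactly 4) = p(40, parts ≤ 4). Computing via the recurrence p(m, j) = p(m, j−1) + p(m−j, j) gives 632.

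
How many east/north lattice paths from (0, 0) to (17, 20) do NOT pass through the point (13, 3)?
Number of paths = 15902017110

Total paths from (0, 0) to (17, 20): C(37, 17) = 15905368710. Paths through (13, 3): (paths (0, 0) → (13, 3)) × (paths (13, 3) → (17, 20)) = C(16, 13) · C(21, 4) = 560 · 5985 = 3351600. Avoidance count = 15905368710 − 3351600 = 15902017110.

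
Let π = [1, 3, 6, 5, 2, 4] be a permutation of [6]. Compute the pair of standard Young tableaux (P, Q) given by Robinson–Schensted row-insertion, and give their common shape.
P = [1, 2, 4] / [3, 5] / [6];  Q = [1, 2, 3] / [4, 6] / [5];  common shape = (3, 2, 1)

Row-insert the values π_1, π_2, … into P one at a time, bumping the leftmost entry strictly greater than the inserted value down to the next row. The recording tableau Q records, in position (i, j), the step at which that cell was added to P.
  Insert 1 (step 1): P = [1];  Q = [1]
  Insert 3 (step 2): P = [1, 3];  Q = [1, 2]
  Insert 6 (step 3): P = [1, 3, 6];  Q = [1, 2, 3]
  Insert 5 (step 4): P = [1, 3, 5] / [6];  Q = [1, 2, 3] / [4]
  Insert 2 (step 5): P = [1, 2, 5] / [3] / [6];  Q = [1, 2, 3] / [4] / [5]
  Insert 4 (step 6): P = [1, 2, 4] / [3, 5] / [6];  Q = [1, 2, 3] / [4, 6] / [5]
Final shape: (3, 2, 1).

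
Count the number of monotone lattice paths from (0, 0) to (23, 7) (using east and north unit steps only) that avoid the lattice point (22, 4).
Number of paths = 1976000

Total paths from (0, 0) to (23, 7): C(30, 23) = 2035800. Paths through (22, 4): (paths (0, 0) → (22, 4)) × (paths (22, 4) → (23, 7)) = C(26, 22) · C(4, 1) = 14950 · 4 = 59800. Avoidance count = 2035800 − 59800 = 1976000.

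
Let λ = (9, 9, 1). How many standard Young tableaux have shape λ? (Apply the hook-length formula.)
# SYT of shape (9, 9, 1) = 75582

Hook-length formula: f^λ = n! / Π hook(c), product over all cells c of the Young diagram. For λ = (9, 9, 1), n = 19 boxes. Hook lengths by row (left-to-right, top-to-bottom): [11, 9, 8, 7, 6, 5, 4, 3, 2]; [10, 8, 7, 6, 5, 4, 3, 2, 1]; [1]. Product of hooks = 1609445376000. So f^λ = 19! / 1609445376000 = 121645100408832000 / 1609445376000 = 75582.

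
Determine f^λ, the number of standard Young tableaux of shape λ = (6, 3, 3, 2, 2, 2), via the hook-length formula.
# SYT of shape (6, 3, 3, 2, 2, 2) = 4455360

Hook-length formula: f^λ = n! / Π hook(c), product over all cells c of the Young diagram. For λ = (6, 3, 3, 2, 2, 2), n = 18 boxes. Hook lengths by row (left-to-right, top-to-bottom): [11, 10, 6, 3, 2, 1]; [7, 6, 2]; [6, 5, 1]; [4, 3]; [3, 2]; [2, 1]. Product of hooks = 1437004800. So f^λ = 18! / 1437004800 = 6402373705728000 / 1437004800 = 4455360.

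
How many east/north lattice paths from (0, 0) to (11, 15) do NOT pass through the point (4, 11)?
Number of paths = 7275710

Total paths from (0, 0) to (11, 15): C(26, 11) = 7726160. Paths through (4, 11): (paths (0, 0) → (4, 11)) × (paths (4, 11) → (11, 15)) = C(15, 4) · C(11, 7) = 1365 · 330 = 450450. Avoidance count = 7726160 − 450450 = 7275710.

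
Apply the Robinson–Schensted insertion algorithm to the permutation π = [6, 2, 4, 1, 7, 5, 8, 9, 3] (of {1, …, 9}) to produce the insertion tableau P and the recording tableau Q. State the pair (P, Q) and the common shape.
P = [1, 3, 5, 8, 9] / [2, 4] / [6, 7];  Q = [1, 3, 5, 7, 8] / [2, 6] / [4, 9];  common shape = (5, 2, 2)

Row-insert the values π_1, π_2, … into P one at a time, bumping the leftmost entry strictly greater than the inserted value down to the next row. The recording tableau Q records, in position (i, j), the step at which that cell was added to P.
  Insert 6 (step 1): P = [6];  Q = [1]
  Insert 2 (step 2): P = [2] / [6];  Q = [1] / [2]
  Insert 4 (step 3): P = [2, 4] / [6];  Q = [1, 3] / [2]
  Insert 1 (step 4): P = [1, 4] / [2] / [6];  Q = [1, 3] / [2] / [4]
  Insert 7 (step 5): P = [1, 4, 7] / [2] / [6];  Q = [1, 3, 5] / [2] / [4]
  Insert 5 (step 6): P = [1, 4, 5] / [2, 7] / [6];  Q = [1, 3, 5] / [2, 6] / [4]
  Insert 8 (step 7): P = [1, 4, 5, 8] / [2, 7] / [6];  Q = [1, 3, 5, 7] / [2, 6] / [4]
  Insert 9 (step 8): P = [1, 4, 5, 8, 9] / [2, 7] / [6];  Q = [1, 3, 5, 7, 8] / [2, 6] / [4]
  Insert 3 (step 9): P = [1, 3, 5, 8, 9] / [2, 4] / [6, 7];  Q = [1, 3, 5, 7, 8] / [2, 6] / [4, 9]
Final shape: (5, 2, 2).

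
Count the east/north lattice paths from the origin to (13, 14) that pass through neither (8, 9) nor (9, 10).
Number of paths = 10869120

Inclusion–exclusion. Total paths: C(27, 13) = 20058300. Through P₁: C(17, 8)·C(10, 5) = 6126120. Through P₂: C(19, 9)·C(8, 4) = 6466460. Since P₁ is strictly southwest of P₂, a monotone path through both must visit P₁ then P₂; paths through both = C(17, 8)·C(2, 1)·C(8, 4) = 3403400. Avoid both = 20058300 − 6126120 − 6466460 + 3403400 = 10869120.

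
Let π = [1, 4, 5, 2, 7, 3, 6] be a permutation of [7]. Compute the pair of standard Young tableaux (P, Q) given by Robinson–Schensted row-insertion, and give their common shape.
P = [1, 2, 3, 6] / [4, 5, 7];  Q = [1, 2, 3, 5] / [4, 6, 7];  common shape = (4, 3)

Row-insert the values π_1, π_2, … into P one at a time, bumping the leftmost entry strictly greater than the inserted value down to the next row. The recording tableau Q records, in position (i, j), the step at which that cell was added to P.
  Insert 1 (step 1): P = [1];  Q = [1]
  Insert 4 (step 2): P = [1, 4];  Q = [1, 2]
  Insert 5 (step 3): P = [1, 4, 5];  Q = [1, 2, 3]
  Insert 2 (step 4): P = [1, 2, 5] / [4];  Q = [1, 2, 3] / [4]
  Insert 7 (step 5): P = [1, 2, 5, 7] / [4];  Q = [1, 2, 3, 5] / [4]
  Insert 3 (step 6): P = [1, 2, 3, 7] / [4, 5];  Q = [1, 2, 3, 5] / [4, 6]
  Insert 6 (step 7): P = [1, 2, 3, 6] / [4, 5, 7];  Q = [1, 2, 3, 5] / [4, 6, 7]
Final shape: (4, 3).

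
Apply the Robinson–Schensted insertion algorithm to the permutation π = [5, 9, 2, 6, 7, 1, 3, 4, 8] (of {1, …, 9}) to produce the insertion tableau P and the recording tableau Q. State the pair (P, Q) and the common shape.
P = [1, 3, 4, 8] / [2, 6, 7] / [5, 9];  Q = [1, 2, 5, 9] / [3, 4, 8] / [6, 7];  common shape = (4, 3, 2)

Row-insert the values π_1, π_2, … into P one at a time, bumping the leftmost entry strictly greater than the inserted value down to the next row. The recording tableau Q records, in position (i, j), the step at which that cell was added to P.
  Insert 5 (step 1): P = [5];  Q = [1]
  Insert 9 (step 2): P = [5, 9];  Q = [1, 2]
  Insert 2 (step 3): P = [2, 9] / [5];  Q = [1, 2] / [3]
  Insert 6 (step 4): P = [2, 6] / [5, 9];  Q = [1, 2] / [3, 4]
  Insert 7 (step 5): P = [2, 6, 7] / [5, 9];  Q = [1, 2, 5] / [3, 4]
  Insert 1 (step 6): P = [1, 6, 7] / [2, 9] / [5];  Q = [1, 2, 5] / [3, 4] / [6]
  Insert 3 (step 7): P = [1, 3, 7] / [2, 6] / [5, 9];  Q = [1, 2, 5] / [3, 4] / [6, 7]
  Insert 4 (step 8): P = [1, 3, 4] / [2, 6, 7] / [5, 9];  Q = [1, 2, 5] / [3, 4, 8] / [6, 7]
  Insert 8 (step 9): P = [1, 3, 4, 8] / [2, 6, 7] / [5, 9];  Q = [1, 2, 5, 9] / [3, 4, 8] / [6, 7]
Final shape: (4, 3, 2).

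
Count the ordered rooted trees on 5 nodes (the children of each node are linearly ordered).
C_4 = 14

These ordered rooted trees are counted by the Catalan number C_n = (1/(n + 1)) · C(2n, n). For n = 4: C_4 = (1/5) · C(8, 4) = 70/5 = 14.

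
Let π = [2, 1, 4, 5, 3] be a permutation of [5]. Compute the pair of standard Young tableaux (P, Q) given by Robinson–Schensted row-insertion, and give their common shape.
P = [1, 3, 5] / [2, 4];  Q = [1, 3, 4] / [2, 5];  common shape = (3, 2)

Row-insert the values π_1, π_2, … into P one at a time, bumping the leftmost entry strictly greater than the inserted value down to the next row. The recording tableau Q records, in position (i, j), the step at which that cell was added to P.
  Insert 2 (step 1): P = [2];  Q = [1]
  Insert 1 (step 2): P = [1] / [2];  Q = [1] / [2]
  Insert 4 (step 3): P = [1, 4] / [2];  Q = [1, 3] / [2]
  Insert 5 (step 4): P = [1, 4, 5] / [2];  Q = [1, 3, 4] / [2]
  Insert 3 (step 5): P = [1, 3, 5] / [2, 4];  Q = [1, 3, 4] / [2, 5]
Final shape: (3, 2).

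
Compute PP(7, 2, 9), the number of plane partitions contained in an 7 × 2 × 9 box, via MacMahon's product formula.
PP(7, 2, 9) = 27810640

Evaluate the triple product over i = 1..7, j = 1..2, k = 1..9. The factors are (2/1) · (3/2) · (4/3) · (5/4) · (6/5) · (7/6) · (8/7) · (9/8) · … (126 factors total). The numerators and denominators telescope so the product is an integer; carrying out the multiplication exactly gives PP(7, 2, 9) = 27810640.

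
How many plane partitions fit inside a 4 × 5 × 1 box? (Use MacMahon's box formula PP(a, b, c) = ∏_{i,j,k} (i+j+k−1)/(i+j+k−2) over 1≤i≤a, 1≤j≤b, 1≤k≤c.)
PP(4, 5, 1) = 126

Evaluate the triple product over i = 1..4, j = 1..5, k = 1..1. The factors are (2/1) · (3/2) · (4/3) · (5/4) · (6/5) · (3/2) · (4/3) · (5/4) · … (20 factors total). The numerators and denominators telescope so the product is an integer; carrying out the multiplication exactly gives PP(4, 5, 1) = 126.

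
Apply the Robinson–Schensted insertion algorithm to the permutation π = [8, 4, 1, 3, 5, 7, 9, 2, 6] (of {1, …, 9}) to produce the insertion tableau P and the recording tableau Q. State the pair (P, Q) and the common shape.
P = [1, 2, 5, 6, 9] / [3, 7] / [4] / [8];  Q = [1, 4, 5, 6, 7] / [2, 9] / [3] / [8];  common shape = (5, 2, 1, 1)

Row-insert the values π_1, π_2, … into P one at a time, bumping the leftmost entry strictly greater than the inserted value down to the next row. The recording tableau Q records, in position (i, j), the step at which that cell was added to P.
  Insert 8 (step 1): P = [8];  Q = [1]
  Insert 4 (step 2): P = [4] / [8];  Q = [1] / [2]
  Insert 1 (step 3): P = [1] / [4] / [8];  Q = [1] / [2] / [3]
  Insert 3 (step 4): P = [1, 3] / [4] / [8];  Q = [1, 4] / [2] / [3]
  Insert 5 (step 5): P = [1, 3, 5] / [4] / [8];  Q = [1, 4, 5] / [2] / [3]
  Insert 7 (step 6): P = [1, 3, 5, 7] / [4] / [8];  Q = [1, 4, 5, 6] / [2] / [3]
  Insert 9 (step 7): P = [1, 3, 5, 7, 9] / [4] / [8];  Q = [1, 4, 5, 6, 7] / [2] / [3]
  Insert 2 (step 8): P = [1, 2, 5, 7, 9] / [3] / [4] / [8];  Q = [1, 4, 5, 6, 7] / [2] / [3] / [8]
  Insert 6 (step 9): P = [1, 2, 5, 6, 9] / [3, 7] / [4] / [8];  Q = [1, 4, 5, 6, 7] / [2, 9] / [3] / [8]
Final shape: (5, 2, 1, 1).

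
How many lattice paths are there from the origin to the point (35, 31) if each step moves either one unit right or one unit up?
Number of paths = 6406484391866534976

A monotone lattice path from (0, 0) to (35, 31) consists of 35 east steps and 31 north steps in some order, so it is determined by which 35 of the 66 steps are east. The count is C(66, 35) = 6406484391866534976.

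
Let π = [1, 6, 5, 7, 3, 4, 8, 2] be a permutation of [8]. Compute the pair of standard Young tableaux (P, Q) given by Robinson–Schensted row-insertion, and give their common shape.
P = [1, 2, 4, 8] / [3, 7] / [5] / [6];  Q = [1, 2, 4, 7] / [3, 6] / [5] / [8];  common shape = (4, 2, 1, 1)

Row-insert the values π_1, π_2, … into P one at a time, bumping the leftmost entry strictly greater than the inserted value down to the next row. The recording tableau Q records, in position (i, j), the step at which that cell was added to P.
  Insert 1 (step 1): P = [1];  Q = [1]
  Insert 6 (step 2): P = [1, 6];  Q = [1, 2]
  Insert 5 (step 3): P = [1, 5] / [6];  Q = [1, 2] / [3]
  Insert 7 (step 4): P = [1, 5, 7] / [6];  Q = [1, 2, 4] / [3]
  Insert 3 (step 5): P = [1, 3, 7] / [5] / [6];  Q = [1, 2, 4] / [3] / [5]
  Insert 4 (step 6): P = [1, 3, 4] / [5, 7] / [6];  Q = [1, 2, 4] / [3, 6] / [5]
  Insert 8 (step 7): P = [1, 3, 4, 8] / [5, 7] / [6];  Q = [1, 2, 4, 7] / [3, 6] / [5]
  Insert 2 (step 8): P = [1, 2, 4, 8] / [3, 7] / [5] / [6];  Q = [1, 2, 4, 7] / [3, 6] / [5] / [8]
Final shape: (4, 2, 1, 1).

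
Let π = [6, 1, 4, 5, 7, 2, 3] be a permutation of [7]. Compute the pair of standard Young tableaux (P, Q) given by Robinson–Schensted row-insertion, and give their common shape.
P = [1, 2, 3, 7] / [4, 5] / [6];  Q = [1, 3, 4, 5] / [2, 7] / [6];  common shape = (4, 2, 1)

Row-insert the values π_1, π_2, … into P one at a time, bumping the leftmost entry strictly greater than the inserted value down to the next row. The recording tableau Q records, in position (i, j), the step at which that cell was added to P.
  Insert 6 (step 1): P = [6];  Q = [1]
  Insert 1 (step 2): P = [1] / [6];  Q = [1] / [2]
  Insert 4 (step 3): P = [1, 4] / [6];  Q = [1, 3] / [2]
  Insert 5 (step 4): P = [1, 4, 5] / [6];  Q = [1, 3, 4] / [2]
  Insert 7 (step 5): P = [1, 4, 5, 7] / [6];  Q = [1, 3, 4, 5] / [2]
  Insert 2 (step 6): P = [1, 2, 5, 7] / [4] / [6];  Q = [1, 3, 4, 5] / [2] / [6]
  Insert 3 (step 7): P = [1, 2, 3, 7] / [4, 5] / [6];  Q = [1, 3, 4, 5] / [2, 7] / [6]
Final shape: (4, 2, 1).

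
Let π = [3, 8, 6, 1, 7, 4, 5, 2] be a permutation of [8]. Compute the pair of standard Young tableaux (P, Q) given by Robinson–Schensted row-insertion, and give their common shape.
P = [1, 2, 5] / [3, 4, 7] / [6] / [8];  Q = [1, 2, 5] / [3, 6, 7] / [4] / [8];  common shape = (3, 3, 1, 1)

Row-insert the values π_1, π_2, … into P one at a time, bumping the leftmost entry strictly greater than the inserted value down to the next row. The recording tableau Q records, in position (i, j), the step at which that cell was added to P.
  Insert 3 (step 1): P = [3];  Q = [1]
  Insert 8 (step 2): P = [3, 8];  Q = [1, 2]
  Insert 6 (step 3): P = [3, 6] / [8];  Q = [1, 2] / [3]
  Insert 1 (step 4): P = [1, 6] / [3] / [8];  Q = [1, 2] / [3] / [4]
  Insert 7 (step 5): P = [1, 6, 7] / [3] / [8];  Q = [1, 2, 5] / [3] / [4]
  Insert 4 (step 6): P = [1, 4, 7] / [3, 6] / [8];  Q = [1, 2, 5] / [3, 6] / [4]
  Insert 5 (step 7): P = [1, 4, 5] / [3, 6, 7] / [8];  Q = [1, 2, 5] / [3, 6, 7] / [4]
  Insert 2 (step 8): P = [1, 2, 5] / [3, 4, 7] / [6] / [8];  Q = [1, 2, 5] / [3, 6, 7] / [4] / [8]
Final shape: (3, 3, 1, 1).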